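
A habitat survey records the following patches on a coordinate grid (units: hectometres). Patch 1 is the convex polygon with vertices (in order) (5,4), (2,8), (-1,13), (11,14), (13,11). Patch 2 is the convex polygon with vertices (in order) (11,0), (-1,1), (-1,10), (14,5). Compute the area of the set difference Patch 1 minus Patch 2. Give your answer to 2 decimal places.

63.00

|Patch 1| = 77.5, |Patch 1∩Patch 2| = 14.4957.
|Patch 1 ∖ Patch 2| = |Patch 1| − |Patch 1∩Patch 2| = 77.5 − 14.4957 = 63.00.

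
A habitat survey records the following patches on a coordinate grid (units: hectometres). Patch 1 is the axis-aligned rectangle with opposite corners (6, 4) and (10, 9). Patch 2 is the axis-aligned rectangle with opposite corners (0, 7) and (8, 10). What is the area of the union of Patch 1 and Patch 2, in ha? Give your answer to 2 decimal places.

By inclusion–exclusion:
Individual areas: |Patch 1| = 20, |Patch 2| = 24.
|Patch 1∩Patch 2|: x∈[6,8], y∈[7,9] → 2·2 = 4.
|Patch 1 ∪ Patch 2| = 44 − 4 = 40.00.

40.00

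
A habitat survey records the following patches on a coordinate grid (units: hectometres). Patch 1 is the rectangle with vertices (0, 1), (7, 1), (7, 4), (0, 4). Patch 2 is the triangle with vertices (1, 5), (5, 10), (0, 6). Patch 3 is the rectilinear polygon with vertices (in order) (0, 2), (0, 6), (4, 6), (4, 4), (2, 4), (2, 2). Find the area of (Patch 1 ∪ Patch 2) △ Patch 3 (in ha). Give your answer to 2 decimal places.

27.70

|Patch 1 ∪ Patch 2| = 25.5.
|(Patch 1 ∪ Patch 2) ∩ Patch 3| = 4.9.
|(Patch 1 ∪ Patch 2) △ Patch 3| = 25.5 + 12 − 9.8 = 27.70.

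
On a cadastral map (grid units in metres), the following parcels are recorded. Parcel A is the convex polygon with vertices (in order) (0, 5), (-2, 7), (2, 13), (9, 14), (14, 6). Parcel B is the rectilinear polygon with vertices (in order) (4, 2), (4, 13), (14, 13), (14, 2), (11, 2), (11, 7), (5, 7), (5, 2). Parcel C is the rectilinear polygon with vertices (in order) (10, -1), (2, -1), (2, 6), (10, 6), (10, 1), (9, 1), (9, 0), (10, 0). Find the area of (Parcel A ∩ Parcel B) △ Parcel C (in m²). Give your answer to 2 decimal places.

|Parcel A ∩ Parcel B| = 49.6875.
|(Parcel A ∩ Parcel B) ∩ Parcel C| = 0.6786.
|(Parcel A ∩ Parcel B) △ Parcel C| = 49.6875 + 55 − 1.3571 = 103.33.

103.33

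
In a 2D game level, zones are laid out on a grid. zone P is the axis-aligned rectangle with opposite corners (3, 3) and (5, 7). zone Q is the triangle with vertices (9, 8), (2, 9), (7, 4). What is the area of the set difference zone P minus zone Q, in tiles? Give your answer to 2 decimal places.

|zone P| = 8, |zone P∩zone Q| = 0.5.
|zone P ∖ zone Q| = |zone P| − |zone P∩zone Q| = 8 − 0.5 = 7.50.

7.50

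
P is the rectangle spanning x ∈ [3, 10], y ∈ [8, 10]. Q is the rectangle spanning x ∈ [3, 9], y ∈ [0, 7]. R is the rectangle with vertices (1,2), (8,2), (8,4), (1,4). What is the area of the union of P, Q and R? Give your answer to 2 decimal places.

By inclusion–exclusion:
Individual areas: |P| = 14, |Q| = 42, |R| = 14.
|P∩Q| = 0 (no overlap).
|P∩R| = 0 (no overlap).
|Q∩R|: x∈[3,8], y∈[2,4] → 5·2 = 10.
|P∩Q∩R| = 0.
|P ∪ Q ∪ R| = 70 − 10 + 0 = 60.00.

60.00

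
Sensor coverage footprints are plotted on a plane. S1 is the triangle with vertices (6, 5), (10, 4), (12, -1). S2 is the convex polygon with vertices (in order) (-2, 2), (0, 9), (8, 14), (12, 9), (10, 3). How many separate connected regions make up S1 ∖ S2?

S1 ∖ S2 is a single connected region.

1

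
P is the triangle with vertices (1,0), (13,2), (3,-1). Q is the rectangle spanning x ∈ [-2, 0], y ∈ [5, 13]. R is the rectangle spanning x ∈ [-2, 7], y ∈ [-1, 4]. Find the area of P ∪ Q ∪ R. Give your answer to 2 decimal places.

By inclusion–exclusion:
Individual areas: |P| = 8, |Q| = 16, |R| = 45.
|P∩Q| = 0.
|P∩R| = 5.6.
|Q∩R| = 0 (no overlap).
|P∩Q∩R| = 0.
|P ∪ Q ∪ R| = 69 − 5.6 + 0 = 63.40.

63.40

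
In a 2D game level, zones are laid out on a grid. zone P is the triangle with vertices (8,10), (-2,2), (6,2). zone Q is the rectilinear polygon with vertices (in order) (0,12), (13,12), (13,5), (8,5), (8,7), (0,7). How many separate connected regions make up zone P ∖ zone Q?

1

zone P ∖ zone Q is a single connected region.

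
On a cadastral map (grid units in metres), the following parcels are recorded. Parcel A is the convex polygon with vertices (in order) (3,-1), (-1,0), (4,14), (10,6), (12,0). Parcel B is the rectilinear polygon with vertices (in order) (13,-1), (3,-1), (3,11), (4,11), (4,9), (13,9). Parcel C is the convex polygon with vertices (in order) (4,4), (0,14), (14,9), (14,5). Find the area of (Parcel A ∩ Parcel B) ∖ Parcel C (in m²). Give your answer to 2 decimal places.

|Parcel A ∩ Parcel B| = 72.125.
|(Parcel A ∩ Parcel B) ∩ Parcel C| = 30.8911.
|(Parcel A ∩ Parcel B) ∖ Parcel C| = 72.125 − 30.8911 = 41.23.

41.23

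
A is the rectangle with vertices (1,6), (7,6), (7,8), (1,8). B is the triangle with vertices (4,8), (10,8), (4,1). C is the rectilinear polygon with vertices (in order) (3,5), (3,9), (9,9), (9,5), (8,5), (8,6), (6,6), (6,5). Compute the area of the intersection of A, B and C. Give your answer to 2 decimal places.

6.00

The intersection is the polygon with vertices (6,6), (4,6), (4,8), (7,8), (7,6).
By the shoelace formula its area is 6.00.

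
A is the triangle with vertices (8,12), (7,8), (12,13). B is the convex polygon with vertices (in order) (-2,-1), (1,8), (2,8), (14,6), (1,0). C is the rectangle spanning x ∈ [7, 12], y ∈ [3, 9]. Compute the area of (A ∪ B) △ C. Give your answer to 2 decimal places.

|A ∪ B| = 72.5.
|(A ∪ B) ∩ C| = 14.4519.
|(A ∪ B) △ C| = 72.5 + 30 − 28.9038 = 73.60.

73.60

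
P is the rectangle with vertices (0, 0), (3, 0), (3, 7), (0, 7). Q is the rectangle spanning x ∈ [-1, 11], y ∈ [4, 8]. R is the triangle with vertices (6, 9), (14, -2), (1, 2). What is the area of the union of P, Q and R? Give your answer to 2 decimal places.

95.01

By inclusion–exclusion:
Individual areas: |P| = 21, |Q| = 48, |R| = 55.5.
|P∩Q|: x∈[0,3], y∈[4,7] → 3·3 = 9.
|P∩R| = 3.4154.
|Q∩R| = 17.2987.
|P∩Q∩R| = 0.2286.
|P ∪ Q ∪ R| = 124.5 − 29.7141 + 0.2286 = 95.01.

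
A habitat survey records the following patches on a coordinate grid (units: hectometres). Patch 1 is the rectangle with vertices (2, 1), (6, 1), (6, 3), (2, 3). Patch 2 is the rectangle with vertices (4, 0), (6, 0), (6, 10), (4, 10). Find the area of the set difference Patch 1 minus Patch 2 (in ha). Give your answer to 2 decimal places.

4.00

|Patch 1∩Patch 2|: x∈[4,6], y∈[1,3] → 2·2 = 4.
|Patch 1| = 8.
|Patch 1 ∖ Patch 2| = |Patch 1| − |Patch 1∩Patch 2| = 8 − 4 = 4.00.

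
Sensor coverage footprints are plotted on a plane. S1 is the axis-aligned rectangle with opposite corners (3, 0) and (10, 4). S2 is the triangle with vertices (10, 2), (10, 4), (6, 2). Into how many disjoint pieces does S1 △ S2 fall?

1

S1 △ S2 is a single connected region.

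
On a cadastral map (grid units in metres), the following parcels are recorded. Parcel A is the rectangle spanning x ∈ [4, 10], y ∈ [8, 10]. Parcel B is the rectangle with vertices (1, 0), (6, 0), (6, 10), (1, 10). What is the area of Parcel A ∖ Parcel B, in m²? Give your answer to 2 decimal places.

8.00

|Parcel A∩Parcel B|: x∈[4,6], y∈[8,10] → 2·2 = 4.
|Parcel A| = 12.
|Parcel A ∖ Parcel B| = |Parcel A| − |Parcel A∩Parcel B| = 12 − 4 = 8.00.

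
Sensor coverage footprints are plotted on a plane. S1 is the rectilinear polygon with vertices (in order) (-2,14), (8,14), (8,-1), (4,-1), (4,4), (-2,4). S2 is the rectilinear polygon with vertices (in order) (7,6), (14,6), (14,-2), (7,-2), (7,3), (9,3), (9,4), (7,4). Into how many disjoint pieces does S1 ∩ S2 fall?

2

S1 ∩ S2 splits into 2 disjoint pieces (area 2, area 4).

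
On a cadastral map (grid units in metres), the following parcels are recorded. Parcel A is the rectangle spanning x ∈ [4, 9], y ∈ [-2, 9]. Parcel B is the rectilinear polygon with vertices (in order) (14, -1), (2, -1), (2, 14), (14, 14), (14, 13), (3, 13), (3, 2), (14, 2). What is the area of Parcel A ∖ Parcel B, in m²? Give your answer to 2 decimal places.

40.00

|Parcel A| = 55, |Parcel A∩Parcel B| = 15.
|Parcel A ∖ Parcel B| = |Parcel A| − |Parcel A∩Parcel B| = 55 − 15 = 40.00.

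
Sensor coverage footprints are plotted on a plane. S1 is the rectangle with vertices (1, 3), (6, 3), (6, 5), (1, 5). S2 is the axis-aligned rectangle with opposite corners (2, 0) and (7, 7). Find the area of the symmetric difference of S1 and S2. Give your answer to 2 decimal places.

29.00

|S1∩S2|: x∈[2,6], y∈[3,5] → 4·2 = 8.
|S1 △ S2| = |S1| + |S2| − 2·|S1∩S2| = 10 + 35 − 16 = 29.00.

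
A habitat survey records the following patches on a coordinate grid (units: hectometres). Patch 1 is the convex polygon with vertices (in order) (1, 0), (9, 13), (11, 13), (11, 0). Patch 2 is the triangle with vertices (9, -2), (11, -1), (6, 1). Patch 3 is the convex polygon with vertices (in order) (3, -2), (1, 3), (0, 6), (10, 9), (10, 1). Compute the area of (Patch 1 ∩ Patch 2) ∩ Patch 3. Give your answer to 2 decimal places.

0.68

The region (Patch 1 ∩ Patch 2) ∩ Patch 3 is the polygon with vertices (6,1), (8.069,0.172), (7.667,0), (7,0).
By the shoelace formula its area is 0.68.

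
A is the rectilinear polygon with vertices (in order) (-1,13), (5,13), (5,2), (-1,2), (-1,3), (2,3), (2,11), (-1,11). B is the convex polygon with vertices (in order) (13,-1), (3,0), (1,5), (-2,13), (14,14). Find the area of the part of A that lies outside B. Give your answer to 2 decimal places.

|A| = 42, |A∩B| = 39.
|A ∖ B| = |A| − |A∩B| = 42 − 39 = 3.00.

3.00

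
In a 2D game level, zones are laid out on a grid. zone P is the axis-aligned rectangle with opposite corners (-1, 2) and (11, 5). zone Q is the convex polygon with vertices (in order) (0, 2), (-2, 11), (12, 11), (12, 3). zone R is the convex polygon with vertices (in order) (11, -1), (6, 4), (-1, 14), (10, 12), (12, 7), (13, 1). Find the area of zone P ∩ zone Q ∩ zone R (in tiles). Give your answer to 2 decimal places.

10.77

The intersection is the polygon with vertices (11,2.917), (7.385,2.615), (6,4), (5.3,5), (11,5).
By the shoelace formula its area is 10.77.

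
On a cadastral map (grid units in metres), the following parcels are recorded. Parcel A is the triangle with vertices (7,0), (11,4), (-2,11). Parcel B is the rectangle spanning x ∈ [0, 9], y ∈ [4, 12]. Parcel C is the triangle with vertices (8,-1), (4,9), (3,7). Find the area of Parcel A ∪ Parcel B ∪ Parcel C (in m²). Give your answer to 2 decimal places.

By inclusion–exclusion:
Individual areas: |Parcel A| = 40, |Parcel B| = 72, |Parcel C| = 9.
|Parcel A∩Parcel B| = 23.0101.
|Parcel A∩Parcel C| = 8.1177.
|Parcel B∩Parcel C| = 6.1875.
|Parcel A∩Parcel B∩Parcel C| = 5.503.
|Parcel A ∪ Parcel B ∪ Parcel C| = 121 − 37.3153 + 5.503 = 89.19.

89.19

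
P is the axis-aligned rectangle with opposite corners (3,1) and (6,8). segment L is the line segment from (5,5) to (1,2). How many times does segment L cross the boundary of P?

The segment meets the boundary at (3,3.5).

1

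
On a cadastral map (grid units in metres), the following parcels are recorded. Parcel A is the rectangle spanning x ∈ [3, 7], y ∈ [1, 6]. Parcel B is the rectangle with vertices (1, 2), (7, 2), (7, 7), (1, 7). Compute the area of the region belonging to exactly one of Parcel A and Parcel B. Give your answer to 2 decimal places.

18.00

|Parcel A∩Parcel B|: x∈[3,7], y∈[2,6] → 4·4 = 16.
|Parcel A △ Parcel B| = |Parcel A| + |Parcel B| − 2·|Parcel A∩Parcel B| = 20 + 30 − 32 = 18.00.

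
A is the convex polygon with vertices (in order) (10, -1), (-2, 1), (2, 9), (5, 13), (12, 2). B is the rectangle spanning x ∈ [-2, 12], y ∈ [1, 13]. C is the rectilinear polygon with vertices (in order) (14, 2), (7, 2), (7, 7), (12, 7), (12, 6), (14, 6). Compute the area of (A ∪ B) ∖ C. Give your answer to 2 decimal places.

156.33

|A ∪ B| = 181.3333.
|(A ∪ B) ∩ C| = 25.
|(A ∪ B) ∖ C| = 181.3333 − 25 = 156.33.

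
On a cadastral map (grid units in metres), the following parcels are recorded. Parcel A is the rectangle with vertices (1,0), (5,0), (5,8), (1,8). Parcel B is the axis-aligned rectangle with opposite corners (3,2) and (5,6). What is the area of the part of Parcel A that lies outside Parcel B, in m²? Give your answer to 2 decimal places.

24.00

|Parcel A∩Parcel B|: x∈[3,5], y∈[2,6] → 2·4 = 8.
|Parcel A| = 32.
|Parcel A ∖ Parcel B| = |Parcel A| − |Parcel A∩Parcel B| = 32 − 8 = 24.00.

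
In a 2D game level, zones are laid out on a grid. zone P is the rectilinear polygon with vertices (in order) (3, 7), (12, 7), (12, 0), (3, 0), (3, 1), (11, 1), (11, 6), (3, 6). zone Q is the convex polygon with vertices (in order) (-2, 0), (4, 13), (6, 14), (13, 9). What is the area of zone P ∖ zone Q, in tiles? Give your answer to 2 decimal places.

|zone P| = 23, |zone P∩zone Q| = 5.8333.
|zone P ∖ zone Q| = |zone P| − |zone P∩zone Q| = 23 − 5.8333 = 17.17.

17.17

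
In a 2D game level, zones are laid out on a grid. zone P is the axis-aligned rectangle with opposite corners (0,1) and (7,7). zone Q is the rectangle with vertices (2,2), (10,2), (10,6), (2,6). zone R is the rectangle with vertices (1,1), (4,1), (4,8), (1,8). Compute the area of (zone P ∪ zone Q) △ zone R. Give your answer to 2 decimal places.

39.00

|zone P ∪ zone Q| = 54.
|(zone P ∪ zone Q) ∩ zone R| = 18.
|(zone P ∪ zone Q) △ zone R| = 54 + 21 − 36 = 39.00.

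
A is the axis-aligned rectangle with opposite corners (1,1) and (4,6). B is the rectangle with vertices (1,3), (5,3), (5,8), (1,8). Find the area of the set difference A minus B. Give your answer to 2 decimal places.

|A∩B|: x∈[1,4], y∈[3,6] → 3·3 = 9.
|A| = 15.
|A ∖ B| = |A| − |A∩B| = 15 − 9 = 6.00.

6.00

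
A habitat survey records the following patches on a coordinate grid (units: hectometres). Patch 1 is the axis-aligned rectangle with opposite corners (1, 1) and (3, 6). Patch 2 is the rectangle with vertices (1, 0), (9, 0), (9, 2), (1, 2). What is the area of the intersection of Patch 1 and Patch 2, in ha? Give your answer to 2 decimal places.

2.00

|Patch 1∩Patch 2|: x∈[1,3], y∈[1,2] → 2·1 = 2.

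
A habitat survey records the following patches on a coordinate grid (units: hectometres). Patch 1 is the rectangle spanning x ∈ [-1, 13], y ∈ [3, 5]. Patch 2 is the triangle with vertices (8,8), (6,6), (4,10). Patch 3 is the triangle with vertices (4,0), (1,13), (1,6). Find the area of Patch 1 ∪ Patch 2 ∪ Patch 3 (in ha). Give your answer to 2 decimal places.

42.35

By inclusion–exclusion:
Individual areas: |Patch 1| = 28, |Patch 2| = 6, |Patch 3| = 10.5.
|Patch 1∩Patch 2| = 0.
|Patch 1∩Patch 3| = 2.1538.
|Patch 2∩Patch 3| = 0.
|Patch 1∩Patch 2∩Patch 3| = 0.
|Patch 1 ∪ Patch 2 ∪ Patch 3| = 44.5 − 2.1538 + 0 = 42.35.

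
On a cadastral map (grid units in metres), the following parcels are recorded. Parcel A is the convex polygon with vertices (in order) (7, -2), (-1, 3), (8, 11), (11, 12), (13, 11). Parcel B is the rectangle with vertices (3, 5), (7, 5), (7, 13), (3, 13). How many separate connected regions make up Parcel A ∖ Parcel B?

Parcel A ∖ Parcel B is a single connected region.

1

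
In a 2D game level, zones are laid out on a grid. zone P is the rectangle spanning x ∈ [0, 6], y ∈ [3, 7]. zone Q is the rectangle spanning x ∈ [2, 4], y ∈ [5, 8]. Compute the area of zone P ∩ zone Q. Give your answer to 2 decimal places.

|zone P∩zone Q|: x∈[2,4], y∈[5,7] → 2·2 = 4.

4.00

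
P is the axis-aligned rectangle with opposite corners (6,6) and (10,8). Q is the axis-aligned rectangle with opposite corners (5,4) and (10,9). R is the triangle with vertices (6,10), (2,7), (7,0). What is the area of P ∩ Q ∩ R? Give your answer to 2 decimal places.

The intersection is the polygon with vertices (6,6), (6,8), (6.2,8), (6.4,6).
By the shoelace formula its area is 0.60.

0.60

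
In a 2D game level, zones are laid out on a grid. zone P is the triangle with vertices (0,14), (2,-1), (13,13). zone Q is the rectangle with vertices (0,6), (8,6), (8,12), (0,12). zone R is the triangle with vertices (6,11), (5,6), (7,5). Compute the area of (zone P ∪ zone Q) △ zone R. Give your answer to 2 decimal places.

|zone P ∪ zone Q| = 100.6591.
|(zone P ∪ zone Q) ∩ zone R| = 5.4718.
|(zone P ∪ zone Q) △ zone R| = 100.6591 + 5.5 − 10.9436 = 95.22.

95.22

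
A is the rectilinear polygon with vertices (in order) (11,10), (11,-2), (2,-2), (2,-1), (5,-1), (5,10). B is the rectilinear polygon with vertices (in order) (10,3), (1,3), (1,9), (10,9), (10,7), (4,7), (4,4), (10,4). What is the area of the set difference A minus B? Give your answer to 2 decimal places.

|A| = 75, |A∩B| = 15.
|A ∖ B| = |A| − |A∩B| = 75 − 15 = 60.00.

60.00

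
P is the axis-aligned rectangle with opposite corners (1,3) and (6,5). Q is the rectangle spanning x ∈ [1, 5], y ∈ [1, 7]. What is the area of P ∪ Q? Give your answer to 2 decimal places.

By inclusion–exclusion:
Individual areas: |P| = 10, |Q| = 24.
|P∩Q|: x∈[1,5], y∈[3,5] → 4·2 = 8.
|P ∪ Q| = 34 − 8 = 26.00.

26.00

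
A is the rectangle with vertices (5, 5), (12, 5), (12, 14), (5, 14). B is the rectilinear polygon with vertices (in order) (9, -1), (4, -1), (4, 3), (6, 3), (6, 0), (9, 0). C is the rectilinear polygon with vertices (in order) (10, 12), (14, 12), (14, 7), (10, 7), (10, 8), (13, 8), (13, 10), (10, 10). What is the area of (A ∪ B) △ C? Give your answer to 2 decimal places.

76.00

|A ∪ B| = 74.
|(A ∪ B) ∩ C| = 6.
|(A ∪ B) △ C| = 74 + 14 − 12 = 76.00.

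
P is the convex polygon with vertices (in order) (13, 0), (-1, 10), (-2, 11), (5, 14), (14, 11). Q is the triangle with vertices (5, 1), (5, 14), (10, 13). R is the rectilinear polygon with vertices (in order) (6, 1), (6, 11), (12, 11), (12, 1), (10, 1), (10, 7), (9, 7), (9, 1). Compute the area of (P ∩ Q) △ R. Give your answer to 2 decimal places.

58.10

|P ∩ Q| = 27.3465.
|(P ∩ Q) ∩ R| = 11.6223.
|(P ∩ Q) △ R| = 27.3465 + 54 − 23.2446 = 58.10.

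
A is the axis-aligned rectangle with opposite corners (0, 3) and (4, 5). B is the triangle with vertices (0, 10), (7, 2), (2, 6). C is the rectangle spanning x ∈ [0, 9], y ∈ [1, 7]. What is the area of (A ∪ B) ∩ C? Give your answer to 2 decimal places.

|A ∪ B| = 13.775.
|(A ∪ B) ∩ C| = 12.09.

12.09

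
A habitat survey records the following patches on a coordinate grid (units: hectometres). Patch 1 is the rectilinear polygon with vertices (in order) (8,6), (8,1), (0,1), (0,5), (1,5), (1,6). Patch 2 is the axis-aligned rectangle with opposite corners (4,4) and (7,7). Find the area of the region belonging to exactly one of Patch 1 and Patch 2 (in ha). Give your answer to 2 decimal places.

|Patch 1| = 39, |Patch 2| = 9, |Patch 1∩Patch 2| = 6.
|Patch 1 △ Patch 2| = |Patch 1| + |Patch 2| − 2·|Patch 1∩Patch 2| = 39 + 9 − 12 = 36.00.

36.00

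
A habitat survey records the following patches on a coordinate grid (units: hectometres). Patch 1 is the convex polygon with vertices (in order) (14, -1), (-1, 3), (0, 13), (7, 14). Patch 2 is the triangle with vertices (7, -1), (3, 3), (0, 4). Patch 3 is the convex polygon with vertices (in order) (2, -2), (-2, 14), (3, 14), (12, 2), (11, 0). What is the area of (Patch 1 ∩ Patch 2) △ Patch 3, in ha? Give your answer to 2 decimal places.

|Patch 1 ∩ Patch 2| = 2.4836.
|(Patch 1 ∩ Patch 2) ∩ Patch 3| = 2.4203.
|(Patch 1 ∩ Patch 2) △ Patch 3| = 2.4836 + 126 − 4.8406 = 123.64.

123.64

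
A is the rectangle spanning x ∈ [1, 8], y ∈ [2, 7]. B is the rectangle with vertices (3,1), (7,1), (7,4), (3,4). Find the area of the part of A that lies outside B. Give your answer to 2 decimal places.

27.00

|A∩B|: x∈[3,7], y∈[2,4] → 4·2 = 8.
|A| = 35.
|A ∖ B| = |A| − |A∩B| = 35 − 8 = 27.00.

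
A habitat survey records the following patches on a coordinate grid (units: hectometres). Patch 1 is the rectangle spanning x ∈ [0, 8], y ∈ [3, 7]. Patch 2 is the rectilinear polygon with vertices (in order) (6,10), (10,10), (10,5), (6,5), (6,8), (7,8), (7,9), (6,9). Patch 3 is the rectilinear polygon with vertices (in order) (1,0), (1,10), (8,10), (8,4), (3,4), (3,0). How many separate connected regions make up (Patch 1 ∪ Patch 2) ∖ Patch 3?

3

(Patch 1 ∪ Patch 2) ∖ Patch 3 splits into 3 disjoint pieces (area 5, area 4, area 10).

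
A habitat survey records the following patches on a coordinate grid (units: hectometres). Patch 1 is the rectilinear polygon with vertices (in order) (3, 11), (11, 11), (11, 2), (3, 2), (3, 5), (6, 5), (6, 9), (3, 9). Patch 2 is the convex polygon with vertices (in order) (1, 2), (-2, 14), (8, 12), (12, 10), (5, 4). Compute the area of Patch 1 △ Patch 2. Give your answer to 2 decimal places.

|Patch 1| = 60, |Patch 2| = 89, |Patch 1∩Patch 2| = 29.3214.
|Patch 1 △ Patch 2| = |Patch 1| + |Patch 2| − 2·|Patch 1∩Patch 2| = 60 + 89 − 58.6429 = 90.36.

90.36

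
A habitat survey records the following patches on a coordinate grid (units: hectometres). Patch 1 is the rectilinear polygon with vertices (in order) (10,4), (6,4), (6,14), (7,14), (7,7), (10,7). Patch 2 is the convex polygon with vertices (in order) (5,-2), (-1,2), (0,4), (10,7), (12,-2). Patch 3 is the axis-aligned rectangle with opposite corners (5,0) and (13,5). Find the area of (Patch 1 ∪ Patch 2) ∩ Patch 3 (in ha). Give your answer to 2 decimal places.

The region (Patch 1 ∪ Patch 2) ∩ Patch 3 is the polygon with vertices (11.556,0), (5,0), (5,5), (10.444,5).
By the shoelace formula its area is 30.00.

30.00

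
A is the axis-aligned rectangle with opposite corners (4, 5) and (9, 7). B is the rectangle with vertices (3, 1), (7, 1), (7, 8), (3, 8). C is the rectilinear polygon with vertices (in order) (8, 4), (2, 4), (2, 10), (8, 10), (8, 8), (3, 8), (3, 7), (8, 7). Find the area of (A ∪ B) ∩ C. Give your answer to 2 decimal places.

14.00

|A ∪ B| = 32.
|(A ∪ B) ∩ C| = 14.00.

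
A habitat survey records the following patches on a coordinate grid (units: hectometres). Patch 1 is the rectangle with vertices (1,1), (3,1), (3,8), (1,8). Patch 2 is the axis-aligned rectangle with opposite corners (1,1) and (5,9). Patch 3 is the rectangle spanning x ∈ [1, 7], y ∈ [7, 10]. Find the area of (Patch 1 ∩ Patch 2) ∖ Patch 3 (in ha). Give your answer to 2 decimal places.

|Patch 1 ∩ Patch 2| = 14.
|(Patch 1 ∩ Patch 2) ∩ Patch 3| = 2.
|(Patch 1 ∩ Patch 2) ∖ Patch 3| = 14 − 2 = 12.00.

12.00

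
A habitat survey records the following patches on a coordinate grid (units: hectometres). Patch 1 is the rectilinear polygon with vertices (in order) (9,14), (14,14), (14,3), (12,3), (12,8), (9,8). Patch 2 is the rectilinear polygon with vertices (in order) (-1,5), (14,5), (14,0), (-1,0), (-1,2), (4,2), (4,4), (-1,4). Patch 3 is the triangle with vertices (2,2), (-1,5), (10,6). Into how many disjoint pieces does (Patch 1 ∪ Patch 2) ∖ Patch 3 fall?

2

(Patch 1 ∪ Patch 2) ∖ Patch 3 splits into 2 disjoint pieces (area 92, area 0.5).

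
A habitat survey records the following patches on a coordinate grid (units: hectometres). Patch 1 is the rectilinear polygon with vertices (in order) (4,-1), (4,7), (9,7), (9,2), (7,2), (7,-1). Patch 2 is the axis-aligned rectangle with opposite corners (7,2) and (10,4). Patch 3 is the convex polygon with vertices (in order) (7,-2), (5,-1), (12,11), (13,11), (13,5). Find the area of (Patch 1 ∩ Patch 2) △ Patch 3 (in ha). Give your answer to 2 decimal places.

|Patch 1 ∩ Patch 2| = 4.
|(Patch 1 ∩ Patch 2) ∩ Patch 3| = 3.2798.
|(Patch 1 ∩ Patch 2) △ Patch 3| = 4 + 40 − 6.5595 = 37.44.

37.44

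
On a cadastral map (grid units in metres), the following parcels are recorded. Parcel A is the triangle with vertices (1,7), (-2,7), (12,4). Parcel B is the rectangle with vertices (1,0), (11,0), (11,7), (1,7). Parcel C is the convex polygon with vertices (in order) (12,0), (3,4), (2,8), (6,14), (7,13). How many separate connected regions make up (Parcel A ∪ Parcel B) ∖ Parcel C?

2

(Parcel A ∪ Parcel B) ∖ Parcel C splits into 2 disjoint pieces (area 31.6171, area 3.7523).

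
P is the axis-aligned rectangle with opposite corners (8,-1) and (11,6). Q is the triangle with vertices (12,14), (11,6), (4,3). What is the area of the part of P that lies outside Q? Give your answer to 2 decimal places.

|P| = 21, |P∩Q| = 1.9286.
|P ∖ Q| = |P| − |P∩Q| = 21 − 1.9286 = 19.07.

19.07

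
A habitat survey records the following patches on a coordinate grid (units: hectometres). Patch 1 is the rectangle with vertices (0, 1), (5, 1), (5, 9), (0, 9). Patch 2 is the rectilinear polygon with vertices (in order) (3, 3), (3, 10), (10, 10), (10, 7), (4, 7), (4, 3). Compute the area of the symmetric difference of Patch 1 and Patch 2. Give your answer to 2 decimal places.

|Patch 1| = 40, |Patch 2| = 25, |Patch 1∩Patch 2| = 8.
|Patch 1 △ Patch 2| = |Patch 1| + |Patch 2| − 2·|Patch 1∩Patch 2| = 40 + 25 − 16 = 49.00.

49.00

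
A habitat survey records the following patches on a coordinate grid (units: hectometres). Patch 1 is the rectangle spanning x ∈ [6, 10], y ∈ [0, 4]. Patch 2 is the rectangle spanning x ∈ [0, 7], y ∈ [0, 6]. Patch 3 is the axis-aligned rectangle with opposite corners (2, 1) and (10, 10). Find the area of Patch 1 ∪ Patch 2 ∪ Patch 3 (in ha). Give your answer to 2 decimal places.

92.00

By inclusion–exclusion:
Individual areas: |Patch 1| = 16, |Patch 2| = 42, |Patch 3| = 72.
|Patch 1∩Patch 2|: x∈[6,7], y∈[0,4] → 1·4 = 4.
|Patch 1∩Patch 3|: x∈[6,10], y∈[1,4] → 4·3 = 12.
|Patch 2∩Patch 3|: x∈[2,7], y∈[1,6] → 5·5 = 25.
|Patch 1∩Patch 2∩Patch 3| = 3.
|Patch 1 ∪ Patch 2 ∪ Patch 3| = 130 − 41 + 3 = 92.00.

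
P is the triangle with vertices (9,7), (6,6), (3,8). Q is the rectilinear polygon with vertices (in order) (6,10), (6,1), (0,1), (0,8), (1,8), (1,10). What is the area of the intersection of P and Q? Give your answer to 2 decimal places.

2.25

The intersection is the polygon with vertices (3,8), (6,7.5), (6,6).
By the shoelace formula its area is 2.25.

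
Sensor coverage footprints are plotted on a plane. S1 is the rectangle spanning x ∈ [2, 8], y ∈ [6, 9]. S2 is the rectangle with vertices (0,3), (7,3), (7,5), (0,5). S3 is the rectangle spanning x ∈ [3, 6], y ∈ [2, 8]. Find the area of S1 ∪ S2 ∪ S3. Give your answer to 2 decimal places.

38.00

By inclusion–exclusion:
Individual areas: |S1| = 18, |S2| = 14, |S3| = 18.
|S1∩S2| = 0 (no overlap).
|S1∩S3|: x∈[3,6], y∈[6,8] → 3·2 = 6.
|S2∩S3|: x∈[3,6], y∈[3,5] → 3·2 = 6.
|S1∩S2∩S3| = 0.
|S1 ∪ S2 ∪ S3| = 50 − 12 + 0 = 38.00.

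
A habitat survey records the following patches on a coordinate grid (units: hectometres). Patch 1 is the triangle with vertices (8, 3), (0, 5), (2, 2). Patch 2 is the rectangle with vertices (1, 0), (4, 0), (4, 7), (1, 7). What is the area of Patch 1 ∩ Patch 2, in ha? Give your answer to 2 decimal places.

The intersection is the polygon with vertices (4,4), (4,2.333), (2,2), (1,3.5), (1,4.75).
By the shoelace formula its area is 6.04.

6.04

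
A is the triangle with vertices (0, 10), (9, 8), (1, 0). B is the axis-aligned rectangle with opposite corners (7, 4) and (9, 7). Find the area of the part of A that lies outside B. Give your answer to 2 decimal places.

|A| = 44, |A∩B| = 0.5.
|A ∖ B| = |A| − |A∩B| = 44 − 0.5 = 43.50.

43.50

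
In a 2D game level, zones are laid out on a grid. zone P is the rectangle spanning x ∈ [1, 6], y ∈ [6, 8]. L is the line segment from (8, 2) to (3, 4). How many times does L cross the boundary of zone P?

The segment lies entirely outside zone P and never meets its boundary.

0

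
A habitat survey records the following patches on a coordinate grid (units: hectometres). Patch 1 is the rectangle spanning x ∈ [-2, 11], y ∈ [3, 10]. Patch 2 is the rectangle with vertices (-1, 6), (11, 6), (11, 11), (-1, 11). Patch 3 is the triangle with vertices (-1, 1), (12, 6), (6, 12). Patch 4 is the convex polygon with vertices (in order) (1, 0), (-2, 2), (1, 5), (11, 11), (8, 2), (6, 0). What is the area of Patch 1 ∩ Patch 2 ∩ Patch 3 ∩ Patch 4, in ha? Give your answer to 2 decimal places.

The intersection is the polygon with vertices (10,8), (9.333,6), (2.667,6), (8.5,9.5).
By the shoelace formula its area is 13.67.

13.67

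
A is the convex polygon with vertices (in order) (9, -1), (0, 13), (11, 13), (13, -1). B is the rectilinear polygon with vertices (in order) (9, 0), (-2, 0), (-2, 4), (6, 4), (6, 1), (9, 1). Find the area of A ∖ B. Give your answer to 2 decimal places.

|A| = 105, |A∩B| = 1.
|A ∖ B| = |A| − |A∩B| = 105 − 1 = 104.00.

104.00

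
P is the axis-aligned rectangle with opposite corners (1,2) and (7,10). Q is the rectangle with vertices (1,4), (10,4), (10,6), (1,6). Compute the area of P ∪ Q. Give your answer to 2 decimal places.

By inclusion–exclusion:
Individual areas: |P| = 48, |Q| = 18.
|P∩Q|: x∈[1,7], y∈[4,6] → 6·2 = 12.
|P ∪ Q| = 66 − 12 = 54.00.

54.00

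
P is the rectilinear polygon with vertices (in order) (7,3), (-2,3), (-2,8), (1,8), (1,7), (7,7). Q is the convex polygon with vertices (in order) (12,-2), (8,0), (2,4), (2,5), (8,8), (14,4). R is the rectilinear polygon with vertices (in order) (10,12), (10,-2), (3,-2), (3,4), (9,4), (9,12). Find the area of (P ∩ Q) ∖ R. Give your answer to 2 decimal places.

11.33

|P ∩ Q| = 15.25.
|(P ∩ Q) ∩ R| = 3.9167.
|(P ∩ Q) ∖ R| = 15.25 − 3.9167 = 11.33.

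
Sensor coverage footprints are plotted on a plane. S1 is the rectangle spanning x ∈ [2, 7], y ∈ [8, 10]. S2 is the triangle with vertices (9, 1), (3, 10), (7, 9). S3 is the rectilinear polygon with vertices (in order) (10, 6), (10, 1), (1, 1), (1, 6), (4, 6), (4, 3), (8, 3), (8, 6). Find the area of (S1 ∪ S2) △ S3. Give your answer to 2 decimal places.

50.67

|S1 ∪ S2| = 20.3333.
|(S1 ∪ S2) ∩ S3| = 1.3333.
|(S1 ∪ S2) △ S3| = 20.3333 + 33 − 2.6667 = 50.67.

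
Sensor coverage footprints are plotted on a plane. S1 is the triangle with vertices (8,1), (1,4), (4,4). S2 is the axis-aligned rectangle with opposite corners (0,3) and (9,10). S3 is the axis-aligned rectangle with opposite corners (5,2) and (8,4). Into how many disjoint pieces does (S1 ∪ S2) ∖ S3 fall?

2

(S1 ∪ S2) ∖ S3 splits into 2 disjoint pieces (area 60.5952, area 0.5).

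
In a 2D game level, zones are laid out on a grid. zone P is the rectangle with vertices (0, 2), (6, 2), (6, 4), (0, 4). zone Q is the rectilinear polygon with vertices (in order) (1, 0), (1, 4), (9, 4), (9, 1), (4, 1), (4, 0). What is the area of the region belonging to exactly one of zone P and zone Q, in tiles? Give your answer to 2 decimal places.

19.00

|zone P| = 12, |zone Q| = 27, |zone P∩zone Q| = 10.
|zone P △ zone Q| = |zone P| + |zone Q| − 2·|zone P∩zone Q| = 12 + 27 − 20 = 19.00.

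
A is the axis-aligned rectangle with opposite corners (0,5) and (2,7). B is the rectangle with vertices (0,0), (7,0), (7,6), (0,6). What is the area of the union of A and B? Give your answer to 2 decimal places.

44.00

By inclusion–exclusion:
Individual areas: |A| = 4, |B| = 42.
|A∩B|: x∈[0,2], y∈[5,6] → 2·1 = 2.
|A ∪ B| = 46 − 2 = 44.00.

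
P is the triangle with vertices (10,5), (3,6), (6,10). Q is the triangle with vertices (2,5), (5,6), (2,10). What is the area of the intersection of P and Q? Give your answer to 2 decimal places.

The intersection is the polygon with vertices (3,6), (4,7.333), (5,6), (4.4,5.8).
By the shoelace formula its area is 1.53.

1.53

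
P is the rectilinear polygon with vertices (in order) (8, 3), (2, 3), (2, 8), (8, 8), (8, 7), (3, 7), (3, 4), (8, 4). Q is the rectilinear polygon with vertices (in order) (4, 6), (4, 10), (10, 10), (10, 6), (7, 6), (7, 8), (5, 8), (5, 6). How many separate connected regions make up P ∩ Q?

P ∩ Q splits into 2 disjoint pieces (area 1, area 1).

2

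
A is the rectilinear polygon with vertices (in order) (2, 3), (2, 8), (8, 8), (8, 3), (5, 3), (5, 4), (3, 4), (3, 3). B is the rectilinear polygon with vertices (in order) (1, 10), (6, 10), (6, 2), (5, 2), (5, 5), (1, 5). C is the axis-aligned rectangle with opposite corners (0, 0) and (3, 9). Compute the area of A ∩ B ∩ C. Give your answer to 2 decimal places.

3.00

The intersection is the polygon with vertices (3,8), (3,5), (2,5), (2,8).
By the shoelace formula its area is 3.00.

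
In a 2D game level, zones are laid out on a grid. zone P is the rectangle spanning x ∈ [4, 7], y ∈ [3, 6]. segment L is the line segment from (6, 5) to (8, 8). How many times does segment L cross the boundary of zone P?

The segment meets the boundary at (6.667,6).

1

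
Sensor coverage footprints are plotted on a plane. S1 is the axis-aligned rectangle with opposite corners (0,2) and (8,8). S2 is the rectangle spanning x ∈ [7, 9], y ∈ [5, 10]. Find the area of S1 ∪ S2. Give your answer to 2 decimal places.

55.00

By inclusion–exclusion:
Individual areas: |S1| = 48, |S2| = 10.
|S1∩S2|: x∈[7,8], y∈[5,8] → 1·3 = 3.
|S1 ∪ S2| = 58 − 3 = 55.00.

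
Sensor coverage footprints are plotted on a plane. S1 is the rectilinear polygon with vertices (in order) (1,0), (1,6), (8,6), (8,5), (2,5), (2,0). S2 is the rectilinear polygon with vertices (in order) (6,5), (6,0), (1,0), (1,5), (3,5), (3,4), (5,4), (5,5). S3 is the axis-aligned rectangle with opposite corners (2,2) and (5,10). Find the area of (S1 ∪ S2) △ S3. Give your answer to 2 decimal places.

|S1 ∪ S2| = 30.
|(S1 ∪ S2) ∩ S3| = 10.
|(S1 ∪ S2) △ S3| = 30 + 24 − 20 = 34.00.

34.00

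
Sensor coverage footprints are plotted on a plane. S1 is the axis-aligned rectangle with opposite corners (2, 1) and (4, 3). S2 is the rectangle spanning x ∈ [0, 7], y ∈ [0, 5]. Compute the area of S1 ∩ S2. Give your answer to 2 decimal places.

|S1∩S2|: x∈[2,4], y∈[1,3] → 2·2 = 4.

4.00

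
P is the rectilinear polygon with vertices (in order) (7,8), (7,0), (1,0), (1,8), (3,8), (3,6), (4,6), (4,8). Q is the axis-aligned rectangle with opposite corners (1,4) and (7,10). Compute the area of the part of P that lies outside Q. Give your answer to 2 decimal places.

24.00

|P| = 46, |P∩Q| = 22.
|P ∖ Q| = |P| − |P∩Q| = 46 − 22 = 24.00.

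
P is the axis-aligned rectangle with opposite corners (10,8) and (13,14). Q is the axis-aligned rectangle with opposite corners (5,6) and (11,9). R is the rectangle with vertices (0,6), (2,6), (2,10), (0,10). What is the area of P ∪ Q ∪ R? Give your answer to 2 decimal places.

43.00

By inclusion–exclusion:
Individual areas: |P| = 18, |Q| = 18, |R| = 8.
|P∩Q|: x∈[10,11], y∈[8,9] → 1·1 = 1.
|P∩R| = 0 (no overlap).
|Q∩R| = 0 (no overlap).
|P∩Q∩R| = 0.
|P ∪ Q ∪ R| = 44 − 1 + 0 = 43.00.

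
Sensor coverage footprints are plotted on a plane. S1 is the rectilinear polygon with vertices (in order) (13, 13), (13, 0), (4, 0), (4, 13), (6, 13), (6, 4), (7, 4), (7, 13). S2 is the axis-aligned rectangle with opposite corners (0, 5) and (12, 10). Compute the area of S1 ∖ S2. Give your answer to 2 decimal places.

73.00

|S1| = 108, |S1∩S2| = 35.
|S1 ∖ S2| = |S1| − |S1∩S2| = 108 − 35 = 73.00.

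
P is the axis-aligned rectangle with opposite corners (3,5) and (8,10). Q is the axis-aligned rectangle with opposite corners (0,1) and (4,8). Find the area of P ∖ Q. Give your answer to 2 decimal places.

22.00

|P∩Q|: x∈[3,4], y∈[5,8] → 1·3 = 3.
|P| = 25.
|P ∖ Q| = |P| − |P∩Q| = 25 − 3 = 22.00.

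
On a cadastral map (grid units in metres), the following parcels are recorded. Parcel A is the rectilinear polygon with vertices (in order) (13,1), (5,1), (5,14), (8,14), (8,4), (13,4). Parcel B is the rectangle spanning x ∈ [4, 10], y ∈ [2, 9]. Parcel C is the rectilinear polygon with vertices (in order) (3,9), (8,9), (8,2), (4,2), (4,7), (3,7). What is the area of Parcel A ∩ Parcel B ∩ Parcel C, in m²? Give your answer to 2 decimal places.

The intersection is the polygon with vertices (8,9), (8,4), (8,2), (5,2), (5,9).
By the shoelace formula its area is 21.00.

21.00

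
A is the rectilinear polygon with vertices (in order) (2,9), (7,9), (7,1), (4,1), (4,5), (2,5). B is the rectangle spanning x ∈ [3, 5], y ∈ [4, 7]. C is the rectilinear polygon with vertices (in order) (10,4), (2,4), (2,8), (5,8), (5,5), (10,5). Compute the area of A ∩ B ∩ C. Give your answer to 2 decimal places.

The intersection is the polygon with vertices (3,5), (3,7), (5,7), (5,5), (5,4), (4,4), (4,5).
By the shoelace formula its area is 5.00.

5.00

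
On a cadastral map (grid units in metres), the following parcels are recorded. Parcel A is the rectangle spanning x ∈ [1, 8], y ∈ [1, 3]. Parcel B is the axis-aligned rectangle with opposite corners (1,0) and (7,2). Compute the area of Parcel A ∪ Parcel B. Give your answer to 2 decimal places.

20.00

By inclusion–exclusion:
Individual areas: |Parcel A| = 14, |Parcel B| = 12.
|Parcel A∩Parcel B|: x∈[1,7], y∈[1,2] → 6·1 = 6.
|Parcel A ∪ Parcel B| = 26 − 6 = 20.00.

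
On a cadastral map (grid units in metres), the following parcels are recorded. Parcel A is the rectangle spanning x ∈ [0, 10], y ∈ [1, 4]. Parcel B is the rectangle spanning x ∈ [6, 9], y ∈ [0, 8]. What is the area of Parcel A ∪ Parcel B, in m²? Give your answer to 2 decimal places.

45.00

By inclusion–exclusion:
Individual areas: |Parcel A| = 30, |Parcel B| = 24.
|Parcel A∩Parcel B|: x∈[6,9], y∈[1,4] → 3·3 = 9.
|Parcel A ∪ Parcel B| = 54 − 9 = 45.00.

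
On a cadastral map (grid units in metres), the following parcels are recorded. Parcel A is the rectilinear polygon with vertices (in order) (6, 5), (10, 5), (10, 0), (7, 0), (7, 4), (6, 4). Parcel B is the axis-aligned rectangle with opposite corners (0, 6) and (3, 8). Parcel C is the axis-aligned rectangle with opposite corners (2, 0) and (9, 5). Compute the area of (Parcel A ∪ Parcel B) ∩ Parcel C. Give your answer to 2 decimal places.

The region (Parcel A ∪ Parcel B) ∩ Parcel C is the polygon with vertices (9,5), (9,0), (7,0), (7,4), (6,4), (6,5).
By the shoelace formula its area is 11.00.

11.00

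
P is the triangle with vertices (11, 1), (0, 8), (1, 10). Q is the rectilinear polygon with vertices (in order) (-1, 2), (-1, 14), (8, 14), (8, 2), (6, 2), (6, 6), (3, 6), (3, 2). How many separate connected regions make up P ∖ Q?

2

P ∖ Q splits into 2 disjoint pieces (area 1.1864, area 2.4585).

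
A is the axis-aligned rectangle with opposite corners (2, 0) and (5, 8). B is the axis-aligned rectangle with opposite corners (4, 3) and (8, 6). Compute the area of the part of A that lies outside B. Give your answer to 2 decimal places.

21.00

|A∩B|: x∈[4,5], y∈[3,6] → 1·3 = 3.
|A| = 24.
|A ∖ B| = |A| − |A∩B| = 24 − 3 = 21.00.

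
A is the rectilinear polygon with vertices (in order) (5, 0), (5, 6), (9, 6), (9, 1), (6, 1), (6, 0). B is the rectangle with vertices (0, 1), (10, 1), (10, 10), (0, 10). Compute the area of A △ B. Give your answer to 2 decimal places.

|A| = 21, |B| = 90, |A∩B| = 20.
|A △ B| = |A| + |B| − 2·|A∩B| = 21 + 90 − 40 = 71.00.

71.00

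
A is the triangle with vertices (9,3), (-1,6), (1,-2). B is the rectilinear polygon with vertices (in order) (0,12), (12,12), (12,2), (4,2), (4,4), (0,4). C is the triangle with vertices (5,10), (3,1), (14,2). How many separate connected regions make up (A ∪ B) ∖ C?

(A ∪ B) ∖ C is a single connected region.

1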